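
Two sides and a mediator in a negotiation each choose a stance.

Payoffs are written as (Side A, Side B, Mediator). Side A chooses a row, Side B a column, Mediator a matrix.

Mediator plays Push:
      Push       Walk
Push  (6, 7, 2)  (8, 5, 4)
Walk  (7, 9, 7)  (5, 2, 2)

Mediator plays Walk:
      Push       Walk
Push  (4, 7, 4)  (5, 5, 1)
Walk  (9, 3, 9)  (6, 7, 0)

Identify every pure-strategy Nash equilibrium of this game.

Side A against (Push, Push): payoffs 6, 7 → best response Walk.
Side A against (Push, Walk): payoffs 4, 9 → best response Walk.
Side A against (Walk, Push): payoffs 8, 5 → best response Push.
Side A against (Walk, Walk): payoffs 5, 6 → best response Walk.
Side B against (Push, Push): payoffs 7, 5 → best response Push.
Side B against (Push, Walk): payoffs 7, 5 → best response Push.
Side B against (Walk, Push): payoffs 9, 2 → best response Push.
Side B against (Walk, Walk): payoffs 3, 7 → best response Walk.
Mediator against (Push, Push): payoffs 2, 4 → best response Walk.
Mediator against (Push, Walk): payoffs 4, 1 → best response Push.
Mediator against (Walk, Push): payoffs 7, 9 → best response Walk.
Mediator against (Walk, Walk): payoffs 2, 0 → best response Push.
No profile is a mutual best response for all players.

There is no pure-strategy Nash equilibrium.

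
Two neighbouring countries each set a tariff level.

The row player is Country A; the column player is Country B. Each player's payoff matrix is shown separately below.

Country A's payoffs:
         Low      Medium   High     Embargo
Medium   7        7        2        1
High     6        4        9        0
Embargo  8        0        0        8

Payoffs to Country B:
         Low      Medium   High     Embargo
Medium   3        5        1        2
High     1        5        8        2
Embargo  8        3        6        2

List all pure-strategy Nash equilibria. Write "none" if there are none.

Country A against Low: payoffs 7, 6, 8 → best response Embargo.
Country A against Medium: payoffs 7, 4, 0 → best response Medium.
Country A against High: payoffs 2, 9, 0 → best response High.
Country A against Embargo: payoffs 1, 0, 8 → best response Embargo.
Country B against Medium: payoffs 3, 5, 1, 2 → best response Medium.
Country B against High: payoffs 1, 5, 8, 2 → best response High.
Country B against Embargo: payoffs 8, 3, 6, 2 → best response Low.
Mutual best responses: (Medium, Medium); (High, High); (Embargo, Low).

Pure-strategy Nash equilibria: (Medium, Medium) and (High, High) and (Embargo, Low)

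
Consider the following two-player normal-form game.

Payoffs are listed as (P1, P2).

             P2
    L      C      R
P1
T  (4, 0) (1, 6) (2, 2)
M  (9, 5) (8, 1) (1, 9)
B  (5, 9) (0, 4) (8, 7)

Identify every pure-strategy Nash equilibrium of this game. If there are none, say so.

(T, L): P1 can switch to M (4 → 9). Not NE.
(T, C): P1 can switch to M (1 → 8). Not NE.
(T, R): P1 can switch to B (2 → 8). Not NE.
(M, L): P2 can switch to R (5 → 9). Not NE.
(M, C): P2 can switch to L (1 → 5). Not NE.
(M, R): P1 can switch to T (1 → 2). Not NE.
(The remaining 3 profiles each have a profitable deviation by the same check.)

none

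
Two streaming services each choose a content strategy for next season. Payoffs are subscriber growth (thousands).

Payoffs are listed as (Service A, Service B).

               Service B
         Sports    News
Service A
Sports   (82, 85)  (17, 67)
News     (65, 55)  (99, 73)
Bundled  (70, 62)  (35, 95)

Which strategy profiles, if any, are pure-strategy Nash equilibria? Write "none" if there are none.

(Sports, Sports), (News, News)

Service A against Sports: payoffs 82, 65, 70 → best response Sports.
Service A against News: payoffs 17, 99, 35 → best response News.
Service B against Sports: payoffs 85, 67 → best response Sports.
Service B against News: payoffs 55, 73 → best response News.
Service B against Bundled: payoffs 62, 95 → best response News.
Mutual best responses: (Sports, Sports); (News, News).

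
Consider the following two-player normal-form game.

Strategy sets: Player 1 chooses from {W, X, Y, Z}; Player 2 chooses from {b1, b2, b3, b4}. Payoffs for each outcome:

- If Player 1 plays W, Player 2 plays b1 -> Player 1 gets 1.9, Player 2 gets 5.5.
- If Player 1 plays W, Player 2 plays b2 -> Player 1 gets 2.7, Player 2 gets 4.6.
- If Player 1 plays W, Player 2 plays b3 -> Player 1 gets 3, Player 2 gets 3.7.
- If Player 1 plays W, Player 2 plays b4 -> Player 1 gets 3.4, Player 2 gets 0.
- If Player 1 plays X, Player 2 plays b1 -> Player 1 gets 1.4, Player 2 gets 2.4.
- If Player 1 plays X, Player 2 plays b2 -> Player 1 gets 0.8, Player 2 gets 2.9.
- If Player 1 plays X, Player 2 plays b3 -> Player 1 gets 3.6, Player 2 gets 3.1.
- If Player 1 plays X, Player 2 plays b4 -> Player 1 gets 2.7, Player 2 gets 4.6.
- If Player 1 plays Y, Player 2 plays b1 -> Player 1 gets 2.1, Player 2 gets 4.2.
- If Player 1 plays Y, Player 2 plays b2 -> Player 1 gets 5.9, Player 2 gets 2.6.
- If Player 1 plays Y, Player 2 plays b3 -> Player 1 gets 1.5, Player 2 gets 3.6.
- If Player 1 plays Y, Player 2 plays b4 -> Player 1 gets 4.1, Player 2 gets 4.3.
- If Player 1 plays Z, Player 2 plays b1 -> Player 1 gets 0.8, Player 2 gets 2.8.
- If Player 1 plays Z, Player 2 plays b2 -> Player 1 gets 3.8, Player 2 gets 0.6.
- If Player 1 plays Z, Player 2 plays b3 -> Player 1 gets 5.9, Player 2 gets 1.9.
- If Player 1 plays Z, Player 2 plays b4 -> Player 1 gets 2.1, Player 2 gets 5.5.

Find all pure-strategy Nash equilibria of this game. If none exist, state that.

(Y, b4)

Player 1 against b1: payoffs 1.9, 1.4, 2.1, 0.8 → best response Y.
Player 1 against b2: payoffs 2.7, 0.8, 5.9, 3.8 → best response Y.
Player 1 against b3: payoffs 3, 3.6, 1.5, 5.9 → best response Z.
Player 1 against b4: payoffs 3.4, 2.7, 4.1, 2.1 → best response Y.
Player 2 against W: payoffs 5.5, 4.6, 3.7, 0 → best response b1.
Player 2 against X: payoffs 2.4, 2.9, 3.1, 4.6 → best response b4.
Player 2 against Y: payoffs 4.2, 2.6, 3.6, 4.3 → best response b4.
Player 2 against Z: payoffs 2.8, 0.6, 1.9, 5.5 → best response b4.
Mutual best responses: (Y, b4).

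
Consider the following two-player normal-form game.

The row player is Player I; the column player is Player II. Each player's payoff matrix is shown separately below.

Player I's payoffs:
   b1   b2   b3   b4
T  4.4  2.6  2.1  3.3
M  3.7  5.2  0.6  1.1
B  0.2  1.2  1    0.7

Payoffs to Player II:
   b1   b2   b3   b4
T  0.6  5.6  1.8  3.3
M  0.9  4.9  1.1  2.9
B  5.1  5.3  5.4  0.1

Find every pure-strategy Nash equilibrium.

Player I against b1: payoffs 4.4, 3.7, 0.2 → best response T.
Player I against b2: payoffs 2.6, 5.2, 1.2 → best response M.
Player I against b3: payoffs 2.1, 0.6, 1 → best response T.
Player I against b4: payoffs 3.3, 1.1, 0.7 → best response T.
Player II against T: payoffs 0.6, 5.6, 1.8, 3.3 → best response b2.
Player II against M: payoffs 0.9, 4.9, 1.1, 2.9 → best response b2.
Player II against B: payoffs 5.1, 5.3, 5.4, 0.1 → best response b3.
Mutual best responses: (M, b2).

(M, b2)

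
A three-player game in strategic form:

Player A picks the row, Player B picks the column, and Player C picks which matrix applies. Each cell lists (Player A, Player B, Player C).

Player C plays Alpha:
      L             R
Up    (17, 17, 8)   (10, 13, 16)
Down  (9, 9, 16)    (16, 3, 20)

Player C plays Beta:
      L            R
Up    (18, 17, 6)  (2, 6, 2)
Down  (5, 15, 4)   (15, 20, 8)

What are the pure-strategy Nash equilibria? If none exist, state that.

Player A against (L, Alpha): payoffs 17, 9 → best response Up.
Player A against (L, Beta): payoffs 18, 5 → best response Up.
Player A against (R, Alpha): payoffs 10, 16 → best response Down.
Player A against (R, Beta): payoffs 2, 15 → best response Down.
Player B against (Up, Alpha): payoffs 17, 13 → best response L.
Player B against (Up, Beta): payoffs 17, 6 → best response L.
Player B against (Down, Alpha): payoffs 9, 3 → best response L.
Player B against (Down, Beta): payoffs 15, 20 → best response R.
Player C against (Up, L): payoffs 8, 6 → best response Alpha.
Player C against (Up, R): payoffs 16, 2 → best response Alpha.
Player C against (Down, L): payoffs 16, 4 → best response Alpha.
Player C against (Down, R): payoffs 20, 8 → best response Alpha.
Mutual best responses: (Up, L, Alpha).

The unique pure-strategy Nash equilibrium is (Up, L, Alpha).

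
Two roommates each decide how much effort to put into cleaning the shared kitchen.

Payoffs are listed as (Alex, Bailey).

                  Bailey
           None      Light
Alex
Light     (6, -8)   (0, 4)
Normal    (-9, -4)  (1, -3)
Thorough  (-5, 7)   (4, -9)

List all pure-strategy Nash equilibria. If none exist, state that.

No pure-strategy Nash equilibrium.

Alex against None: payoffs 6, -9, -5 → best response Light.
Alex against Light: payoffs 0, 1, 4 → best response Thorough.
Bailey against Light: payoffs -8, 4 → best response Light.
Bailey against Normal: payoffs -4, -3 → best response Light.
Bailey against Thorough: payoffs 7, -9 → best response None.
No profile is a mutual best response for all players.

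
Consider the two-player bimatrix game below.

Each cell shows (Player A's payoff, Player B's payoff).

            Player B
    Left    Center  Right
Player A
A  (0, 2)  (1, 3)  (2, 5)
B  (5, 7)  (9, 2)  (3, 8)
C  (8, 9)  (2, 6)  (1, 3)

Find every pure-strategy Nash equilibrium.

Pure-strategy Nash equilibria: (B, Right); (C, Left)

Mark each player's best response to every combination of opponents' strategies; a profile where every player is best-responding is a pure Nash equilibrium.
Player A against Left: payoffs 0, 5, 8 → best response C.
Player A against Center: payoffs 1, 9, 2 → best response B.
Player A against Right: payoffs 2, 3, 1 → best response B.
Player B against A: payoffs 2, 3, 5 → best response Right.
Player B against B: payoffs 7, 2, 8 → best response Right.
Player B against C: payoffs 9, 6, 3 → best response Left.
Mutual best responses: (B, Right); (C, Left).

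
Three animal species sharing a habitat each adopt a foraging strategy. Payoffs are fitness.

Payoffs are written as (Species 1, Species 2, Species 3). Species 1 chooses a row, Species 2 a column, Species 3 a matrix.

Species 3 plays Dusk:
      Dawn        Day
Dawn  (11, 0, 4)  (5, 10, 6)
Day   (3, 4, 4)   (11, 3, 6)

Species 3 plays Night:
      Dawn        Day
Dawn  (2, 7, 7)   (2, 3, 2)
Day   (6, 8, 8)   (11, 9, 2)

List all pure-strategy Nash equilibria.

none

For each strategy profile, look for a profitable unilateral deviation.
(Dawn, Dawn, Dusk): Species 2 can switch to Day (0 → 10). Not NE.
(Dawn, Dawn, Night): Species 1 can switch to Day (2 → 6). Not NE.
(Dawn, Day, Dusk): Species 1 can switch to Day (5 → 11). Not NE.
(Dawn, Day, Night): Species 1 can switch to Day (2 → 11). Not NE.
(Day, Dawn, Dusk): Species 1 can switch to Dawn (3 → 11). Not NE.
(Day, Dawn, Night): Species 2 can switch to Day (8 → 9). Not NE.
(Day, Day, Dusk): Species 2 can switch to Dawn (3 → 4). Not NE.
(Day, Day, Night): Species 3 can switch to Dusk (2 → 6). Not NE.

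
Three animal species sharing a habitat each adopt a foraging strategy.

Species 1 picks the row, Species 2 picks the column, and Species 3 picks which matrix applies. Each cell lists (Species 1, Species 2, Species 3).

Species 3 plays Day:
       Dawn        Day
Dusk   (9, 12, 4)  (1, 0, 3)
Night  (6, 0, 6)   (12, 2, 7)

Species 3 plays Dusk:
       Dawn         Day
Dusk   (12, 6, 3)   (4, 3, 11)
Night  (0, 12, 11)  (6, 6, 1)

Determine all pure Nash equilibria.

(Dusk, Dawn, Day), (Night, Day, Day)

Species 1 against (Dawn, Day): payoffs 9, 6 → best response Dusk.
Species 1 against (Dawn, Dusk): payoffs 12, 0 → best response Dusk.
Species 1 against (Day, Day): payoffs 1, 12 → best response Night.
Species 1 against (Day, Dusk): payoffs 4, 6 → best response Night.
Species 2 against (Dusk, Day): payoffs 12, 0 → best response Dawn.
Species 2 against (Dusk, Dusk): payoffs 6, 3 → best response Dawn.
Species 2 against (Night, Day): payoffs 0, 2 → best response Day.
Species 2 against (Night, Dusk): payoffs 12, 6 → best response Dawn.
Species 3 against (Dusk, Dawn): payoffs 4, 3 → best response Day.
Species 3 against (Dusk, Day): payoffs 3, 11 → best response Dusk.
Species 3 against (Night, Dawn): payoffs 6, 11 → best response Dusk.
Species 3 against (Night, Day): payoffs 7, 1 → best response Day.
Mutual best responses: (Dusk, Dawn, Day); (Night, Day, Day).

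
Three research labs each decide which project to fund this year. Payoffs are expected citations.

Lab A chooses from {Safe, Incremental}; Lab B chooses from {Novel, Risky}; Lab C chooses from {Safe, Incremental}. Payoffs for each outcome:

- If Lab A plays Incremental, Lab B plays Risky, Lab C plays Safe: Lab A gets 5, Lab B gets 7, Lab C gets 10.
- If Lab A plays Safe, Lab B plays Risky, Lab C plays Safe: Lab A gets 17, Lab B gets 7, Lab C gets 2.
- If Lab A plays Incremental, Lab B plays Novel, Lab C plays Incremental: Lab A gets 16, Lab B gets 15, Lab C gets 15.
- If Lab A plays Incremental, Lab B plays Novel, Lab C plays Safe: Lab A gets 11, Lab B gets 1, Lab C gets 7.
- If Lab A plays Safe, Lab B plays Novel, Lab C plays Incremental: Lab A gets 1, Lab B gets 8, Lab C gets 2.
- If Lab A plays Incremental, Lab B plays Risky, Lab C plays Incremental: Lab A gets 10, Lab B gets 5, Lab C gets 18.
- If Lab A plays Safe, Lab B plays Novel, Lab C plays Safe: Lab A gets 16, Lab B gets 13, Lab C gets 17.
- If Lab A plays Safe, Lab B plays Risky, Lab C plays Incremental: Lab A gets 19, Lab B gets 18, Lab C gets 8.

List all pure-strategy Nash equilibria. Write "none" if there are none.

Lab A against (Novel, Safe): payoffs 16, 11 → best response Safe.
Lab A against (Novel, Incremental): payoffs 1, 16 → best response Incremental.
Lab A against (Risky, Safe): payoffs 17, 5 → best response Safe.
Lab A against (Risky, Incremental): payoffs 19, 10 → best response Safe.
Lab B against (Safe, Safe): payoffs 13, 7 → best response Novel.
Lab B against (Safe, Incremental): payoffs 8, 18 → best response Risky.
Lab B against (Incremental, Safe): payoffs 1, 7 → best response Risky.
Lab B against (Incremental, Incremental): payoffs 15, 5 → best response Novel.
Lab C against (Safe, Novel): payoffs 17, 2 → best response Safe.
Lab C against (Safe, Risky): payoffs 2, 8 → best response Incremental.
Lab C against (Incremental, Novel): payoffs 7, 15 → best response Incremental.
Lab C against (Incremental, Risky): payoffs 10, 18 → best response Incremental.
Mutual best responses: (Safe, Novel, Safe); (Safe, Risky, Incremental); (Incremental, Novel, Incremental).

The pure Nash equilibria are (Safe, Novel, Safe), (Safe, Risky, Incremental), (Incremental, Novel, Incremental).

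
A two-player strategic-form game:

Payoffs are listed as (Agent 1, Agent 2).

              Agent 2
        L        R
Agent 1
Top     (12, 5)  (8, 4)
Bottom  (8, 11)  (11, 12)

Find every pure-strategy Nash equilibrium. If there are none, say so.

Mark each player's best response to every combination of opponents' strategies; a profile where every player is best-responding is a pure Nash equilibrium.
Agent 1 against L: payoffs 12, 8 → best response Top.
Agent 1 against R: payoffs 8, 11 → best response Bottom.
Agent 2 against Top: payoffs 5, 4 → best response L.
Agent 2 against Bottom: payoffs 11, 12 → best response R.
Mutual best responses: (Top, L); (Bottom, R).

The pure Nash equilibria are (Top, L) and (Bottom, R).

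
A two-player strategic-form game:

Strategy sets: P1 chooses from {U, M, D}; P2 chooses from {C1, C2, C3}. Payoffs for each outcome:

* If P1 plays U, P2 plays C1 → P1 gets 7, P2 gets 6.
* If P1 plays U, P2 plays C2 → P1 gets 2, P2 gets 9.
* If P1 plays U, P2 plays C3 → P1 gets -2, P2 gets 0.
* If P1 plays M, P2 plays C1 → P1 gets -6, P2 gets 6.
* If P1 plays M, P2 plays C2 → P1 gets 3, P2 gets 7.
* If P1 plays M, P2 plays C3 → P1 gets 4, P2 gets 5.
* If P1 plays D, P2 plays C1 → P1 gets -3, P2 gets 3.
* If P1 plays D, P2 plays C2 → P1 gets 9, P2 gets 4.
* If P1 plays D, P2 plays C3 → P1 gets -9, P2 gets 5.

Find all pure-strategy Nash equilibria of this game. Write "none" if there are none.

P1 against C1: payoffs 7, -6, -3 → best response U.
P1 against C2: payoffs 2, 3, 9 → best response D.
P1 against C3: payoffs -2, 4, -9 → best response M.
P2 against U: payoffs 6, 9, 0 → best response C2.
P2 against M: payoffs 6, 7, 5 → best response C2.
P2 against D: payoffs 3, 4, 5 → best response C3.
No profile is a mutual best response for all players.

This game has no pure Nash equilibrium.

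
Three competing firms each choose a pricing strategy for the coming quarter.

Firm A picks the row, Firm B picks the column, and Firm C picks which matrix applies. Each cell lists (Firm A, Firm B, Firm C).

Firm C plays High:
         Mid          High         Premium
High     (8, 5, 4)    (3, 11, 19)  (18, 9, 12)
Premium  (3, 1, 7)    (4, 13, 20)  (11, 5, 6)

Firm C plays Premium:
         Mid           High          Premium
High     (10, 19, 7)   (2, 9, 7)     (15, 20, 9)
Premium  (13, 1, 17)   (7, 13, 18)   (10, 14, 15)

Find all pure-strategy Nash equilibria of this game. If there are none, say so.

Firm A against (Mid, High): payoffs 8, 3 → best response High.
Firm A against (Mid, Premium): payoffs 10, 13 → best response Premium.
Firm A against (High, High): payoffs 3, 4 → best response Premium.
Firm A against (High, Premium): payoffs 2, 7 → best response Premium.
Firm A against (Premium, High): payoffs 18, 11 → best response High.
Firm A against (Premium, Premium): payoffs 15, 10 → best response High.
Firm B against (High, High): payoffs 5, 11, 9 → best response High.
Firm B against (High, Premium): payoffs 19, 9, 20 → best response Premium.
Firm B against (Premium, High): payoffs 1, 13, 5 → best response High.
Firm B against (Premium, Premium): payoffs 1, 13, 14 → best response Premium.
Firm C against (High, Mid): payoffs 4, 7 → best response Premium.
Firm C against (High, High): payoffs 19, 7 → best response High.
Firm C against (High, Premium): payoffs 12, 9 → best response High.
Firm C against (Premium, Mid): payoffs 7, 17 → best response Premium.
Firm C against (Premium, High): payoffs 20, 18 → best response High.
Firm C against (Premium, Premium): payoffs 6, 15 → best response Premium.
Mutual best responses: (Premium, High, High).

Pure NE: (Premium, High, High)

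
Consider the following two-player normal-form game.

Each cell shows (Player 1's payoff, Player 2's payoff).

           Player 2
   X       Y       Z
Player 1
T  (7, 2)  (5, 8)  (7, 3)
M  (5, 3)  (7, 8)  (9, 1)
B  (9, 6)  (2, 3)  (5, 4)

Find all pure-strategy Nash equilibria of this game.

The pure Nash equilibria are (M, Y); (B, X).

For each strategy profile, look for a profitable unilateral deviation.
(T, X): Player 1 can switch to B (7 → 9). Not NE.
(T, Y): Player 1 can switch to M (5 → 7). Not NE.
(T, Z): Player 1 can switch to M (7 → 9). Not NE.
(M, X): Player 1 can switch to T (5 → 7). Not NE.
(M, Y): Player 1 gets 7, best alternative 5; Player 2 gets 8, best alternative 3. No profitable deviation — NE.
(M, Z): Player 2 can switch to X (1 → 3). Not NE.
(B, X): Player 1 gets 9, best alternative 7; Player 2 gets 6, best alternative 4. No profitable deviation — NE.
(B, Y): Player 1 can switch to T (2 → 5). Not NE.
(B, Z): Player 1 can switch to T (5 → 7). Not NE.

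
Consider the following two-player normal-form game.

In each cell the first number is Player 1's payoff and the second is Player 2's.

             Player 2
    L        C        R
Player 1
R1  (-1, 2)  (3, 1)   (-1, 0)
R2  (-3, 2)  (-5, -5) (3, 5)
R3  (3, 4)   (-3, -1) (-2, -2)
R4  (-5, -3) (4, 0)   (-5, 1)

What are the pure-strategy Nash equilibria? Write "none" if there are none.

The pure Nash equilibria are (R2, R); (R3, L).

Check each profile: it is a Nash equilibrium iff no player can strictly gain by switching unilaterally.
(R1, L): Player 1 can switch to R3 (-1 → 3). Not NE.
(R1, C): Player 1 can switch to R4 (3 → 4). Not NE.
(R1, R): Player 1 can switch to R2 (-1 → 3). Not NE.
(R2, L): Player 1 can switch to R1 (-3 → -1). Not NE.
(R2, C): Player 1 can switch to R1 (-5 → 3). Not NE.
(R2, R): Player 1 gets 3, best alternative -1; Player 2 gets 5, best alternative 2. No profitable deviation — NE.
(R3, L): Player 1 gets 3, best alternative -1; Player 2 gets 4, best alternative -1. No profitable deviation — NE.
(R3, C): Player 1 can switch to R1 (-3 → 3). Not NE.
(R3, R): Player 1 can switch to R1 (-2 → -1). Not NE.
(R4, L): Player 1 can switch to R1 (-5 → -1). Not NE.
(R4, C): Player 2 can switch to R (0 → 1). Not NE.
(R4, R): Player 1 can switch to R1 (-5 → -1). Not NE.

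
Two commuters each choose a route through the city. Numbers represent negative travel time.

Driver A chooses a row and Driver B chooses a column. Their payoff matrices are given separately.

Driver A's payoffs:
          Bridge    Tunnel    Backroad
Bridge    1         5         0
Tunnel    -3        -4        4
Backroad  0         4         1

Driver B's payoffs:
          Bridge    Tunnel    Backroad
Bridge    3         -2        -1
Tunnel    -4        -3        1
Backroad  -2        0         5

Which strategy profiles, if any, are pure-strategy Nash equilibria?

(Bridge, Bridge), (Tunnel, Backroad)

Mark each player's best response to every combination of opponents' strategies; a profile where every player is best-responding is a pure Nash equilibrium.
Driver A against Bridge: payoffs 1, -3, 0 → best response Bridge.
Driver A against Tunnel: payoffs 5, -4, 4 → best response Bridge.
Driver A against Backroad: payoffs 0, 4, 1 → best response Tunnel.
Driver B against Bridge: payoffs 3, -2, -1 → best response Bridge.
Driver B against Tunnel: payoffs -4, -3, 1 → best response Backroad.
Driver B against Backroad: payoffs -2, 0, 5 → best response Backroad.
Mutual best responses: (Bridge, Bridge); (Tunnel, Backroad).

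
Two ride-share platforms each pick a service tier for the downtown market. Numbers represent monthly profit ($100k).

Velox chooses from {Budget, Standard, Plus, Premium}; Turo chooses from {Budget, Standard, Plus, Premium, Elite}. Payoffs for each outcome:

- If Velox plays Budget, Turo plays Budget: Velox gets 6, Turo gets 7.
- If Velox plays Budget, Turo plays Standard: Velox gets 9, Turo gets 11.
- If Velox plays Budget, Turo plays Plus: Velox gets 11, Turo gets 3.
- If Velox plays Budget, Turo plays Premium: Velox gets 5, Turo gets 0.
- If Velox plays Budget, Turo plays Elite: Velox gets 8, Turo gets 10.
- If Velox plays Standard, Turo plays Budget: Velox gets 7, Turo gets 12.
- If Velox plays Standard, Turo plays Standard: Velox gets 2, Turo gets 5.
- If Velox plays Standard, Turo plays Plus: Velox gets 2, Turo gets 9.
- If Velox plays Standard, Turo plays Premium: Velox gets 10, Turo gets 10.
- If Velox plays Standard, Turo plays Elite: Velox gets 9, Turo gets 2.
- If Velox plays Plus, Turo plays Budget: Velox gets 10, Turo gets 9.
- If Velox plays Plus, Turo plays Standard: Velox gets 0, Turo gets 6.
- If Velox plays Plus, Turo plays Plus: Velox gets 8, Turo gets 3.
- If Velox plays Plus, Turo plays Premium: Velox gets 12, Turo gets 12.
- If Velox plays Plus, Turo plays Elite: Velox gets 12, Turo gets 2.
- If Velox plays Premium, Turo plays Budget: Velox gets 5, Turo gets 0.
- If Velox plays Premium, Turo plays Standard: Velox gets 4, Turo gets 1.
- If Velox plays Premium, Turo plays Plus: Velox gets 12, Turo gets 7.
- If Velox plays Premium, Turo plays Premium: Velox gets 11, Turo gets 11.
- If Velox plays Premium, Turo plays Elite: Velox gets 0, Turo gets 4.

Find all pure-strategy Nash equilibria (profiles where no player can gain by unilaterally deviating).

(Budget, Budget): Velox can switch to Standard (6 → 7). Not NE.
(Budget, Standard): Velox gets 9, best alternative 4; Turo gets 11, best alternative 10. No profitable deviation — NE.
(Budget, Plus): Velox can switch to Premium (11 → 12). Not NE.
(Budget, Premium): Velox can switch to Standard (5 → 10). Not NE.
(Budget, Elite): Velox can switch to Standard (8 → 9). Not NE.
(Standard, Budget): Velox can switch to Plus (7 → 10). Not NE.
(Standard, Standard): Velox can switch to Budget (2 → 9). Not NE.
(Standard, Plus): Velox can switch to Budget (2 → 11). Not NE.
(Standard, Premium): Velox can switch to Plus (10 → 12). Not NE.
(Standard, Elite): Velox can switch to Plus (9 → 12). Not NE.
(Plus, Budget): Turo can switch to Premium (9 → 12). Not NE.
(Plus, Premium): Velox gets 12, best alternative 11; Turo gets 12, best alternative 9. No profitable deviation — NE.
(The remaining 8 profiles each have a profitable deviation by the same check.)

The pure Nash equilibria are (Budget, Standard) and (Plus, Premium).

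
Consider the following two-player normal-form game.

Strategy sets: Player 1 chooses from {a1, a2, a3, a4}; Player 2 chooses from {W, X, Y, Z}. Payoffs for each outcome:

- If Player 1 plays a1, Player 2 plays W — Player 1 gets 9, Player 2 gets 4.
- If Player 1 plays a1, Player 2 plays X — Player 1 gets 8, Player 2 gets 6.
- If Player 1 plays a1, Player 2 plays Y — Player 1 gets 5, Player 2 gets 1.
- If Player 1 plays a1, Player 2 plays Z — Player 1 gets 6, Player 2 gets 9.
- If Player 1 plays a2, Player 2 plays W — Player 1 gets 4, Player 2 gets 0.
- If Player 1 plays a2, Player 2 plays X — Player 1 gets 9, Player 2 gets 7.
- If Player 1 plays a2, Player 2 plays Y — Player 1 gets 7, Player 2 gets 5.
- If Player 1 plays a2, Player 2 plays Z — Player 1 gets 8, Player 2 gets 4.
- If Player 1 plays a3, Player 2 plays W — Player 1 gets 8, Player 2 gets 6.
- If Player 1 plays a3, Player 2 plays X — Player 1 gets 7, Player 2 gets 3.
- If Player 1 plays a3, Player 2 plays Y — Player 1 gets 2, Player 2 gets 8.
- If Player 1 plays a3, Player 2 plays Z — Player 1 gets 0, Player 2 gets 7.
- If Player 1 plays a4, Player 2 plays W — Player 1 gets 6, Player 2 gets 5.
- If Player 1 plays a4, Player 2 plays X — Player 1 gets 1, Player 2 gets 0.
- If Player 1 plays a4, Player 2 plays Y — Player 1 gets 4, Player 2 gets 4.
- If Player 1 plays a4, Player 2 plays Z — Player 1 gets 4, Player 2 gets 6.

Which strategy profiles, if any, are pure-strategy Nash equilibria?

(a1, W): Player 2 can switch to X (4 → 6). Not NE.
(a1, X): Player 1 can switch to a2 (8 → 9). Not NE.
(a1, Y): Player 1 can switch to a2 (5 → 7). Not NE.
(a1, Z): Player 1 can switch to a2 (6 → 8). Not NE.
(a2, W): Player 1 can switch to a1 (4 → 9). Not NE.
(a2, X): Player 1 gets 9, best alternative 8; Player 2 gets 7, best alternative 5. No profitable deviation — NE.
(a2, Y): Player 2 can switch to X (5 → 7). Not NE.
(a2, Z): Player 2 can switch to X (4 → 7). Not NE.
(a3, W): Player 1 can switch to a1 (8 → 9). Not NE.
(a3, X): Player 1 can switch to a1 (7 → 8). Not NE.
(a3, Y): Player 1 can switch to a1 (2 → 5). Not NE.
(a3, Z): Player 1 can switch to a1 (0 → 6). Not NE.
(a4, W): Player 1 can switch to a1 (6 → 9). Not NE.
(The remaining 3 profiles each have a profitable deviation by the same check.)

(a2, X)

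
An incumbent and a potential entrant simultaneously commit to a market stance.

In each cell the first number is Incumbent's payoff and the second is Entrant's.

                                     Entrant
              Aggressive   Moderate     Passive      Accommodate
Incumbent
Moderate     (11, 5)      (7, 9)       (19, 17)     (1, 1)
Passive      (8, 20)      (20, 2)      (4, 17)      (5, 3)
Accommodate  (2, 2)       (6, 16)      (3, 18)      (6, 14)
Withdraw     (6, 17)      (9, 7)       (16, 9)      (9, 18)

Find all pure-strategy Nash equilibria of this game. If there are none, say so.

(Moderate, Aggressive): Entrant can switch to Moderate (5 → 9). Not NE.
(Moderate, Moderate): Incumbent can switch to Passive (7 → 20). Not NE.
(Moderate, Passive): Incumbent gets 19, best alternative 16; Entrant gets 17, best alternative 9. No profitable deviation — NE.
(Moderate, Accommodate): Incumbent can switch to Passive (1 → 5). Not NE.
(Passive, Aggressive): Incumbent can switch to Moderate (8 → 11). Not NE.
(Passive, Moderate): Entrant can switch to Aggressive (2 → 20). Not NE.
(Passive, Passive): Incumbent can switch to Moderate (4 → 19). Not NE.
(Passive, Accommodate): Incumbent can switch to Accommodate (5 → 6). Not NE.
(Accommodate, Aggressive): Incumbent can switch to Moderate (2 → 11). Not NE.
(Accommodate, Moderate): Incumbent can switch to Moderate (6 → 7). Not NE.
(Accommodate, Passive): Incumbent can switch to Moderate (3 → 19). Not NE.
(Accommodate, Accommodate): Incumbent can switch to Withdraw (6 → 9). Not NE.
(Withdraw, Aggressive): Incumbent can switch to Moderate (6 → 11). Not NE.
(Withdraw, Accommodate): Incumbent gets 9, best alternative 6; Entrant gets 18, best alternative 17. No profitable deviation — NE.
(The remaining 2 profiles each have a profitable deviation by the same check.)

(Moderate, Passive) and (Withdraw, Accommodate)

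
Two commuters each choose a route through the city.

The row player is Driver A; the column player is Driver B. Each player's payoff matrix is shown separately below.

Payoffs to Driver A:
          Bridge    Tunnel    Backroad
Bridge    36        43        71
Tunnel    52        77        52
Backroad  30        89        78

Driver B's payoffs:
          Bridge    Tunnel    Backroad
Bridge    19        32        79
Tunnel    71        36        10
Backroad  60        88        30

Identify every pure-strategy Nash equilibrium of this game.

Pure-strategy Nash equilibria: (Tunnel, Bridge), (Backroad, Tunnel)

Driver A against Bridge: payoffs 36, 52, 30 → best response Tunnel.
Driver A against Tunnel: payoffs 43, 77, 89 → best response Backroad.
Driver A against Backroad: payoffs 71, 52, 78 → best response Backroad.
Driver B against Bridge: payoffs 19, 32, 79 → best response Backroad.
Driver B against Tunnel: payoffs 71, 36, 10 → best response Bridge.
Driver B against Backroad: payoffs 60, 88, 30 → best response Tunnel.
Mutual best responses: (Tunnel, Bridge); (Backroad, Tunnel).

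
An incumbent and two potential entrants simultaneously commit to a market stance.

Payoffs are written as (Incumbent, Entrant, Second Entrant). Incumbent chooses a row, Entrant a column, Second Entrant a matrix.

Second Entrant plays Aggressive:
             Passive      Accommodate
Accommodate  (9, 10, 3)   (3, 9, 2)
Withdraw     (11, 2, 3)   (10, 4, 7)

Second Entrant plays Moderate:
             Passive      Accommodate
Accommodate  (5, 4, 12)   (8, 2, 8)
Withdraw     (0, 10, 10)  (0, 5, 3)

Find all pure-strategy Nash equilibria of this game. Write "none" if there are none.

(Accommodate, Passive, Aggressive): Incumbent can switch to Withdraw (9 → 11). Not NE.
(Accommodate, Passive, Moderate): Incumbent gets 5, best alternative 0; Entrant gets 4, best alternative 2; Second Entrant gets 12, best alternative 3. No profitable deviation — NE.
(Accommodate, Accommodate, Aggressive): Incumbent can switch to Withdraw (3 → 10). Not NE.
(Accommodate, Accommodate, Moderate): Entrant can switch to Passive (2 → 4). Not NE.
(Withdraw, Passive, Aggressive): Entrant can switch to Accommodate (2 → 4). Not NE.
(Withdraw, Passive, Moderate): Incumbent can switch to Accommodate (0 → 5). Not NE.
(Withdraw, Accommodate, Aggressive): Incumbent gets 10, best alternative 3; Entrant gets 4, best alternative 2; Second Entrant gets 7, best alternative 3. No profitable deviation — NE.
(Withdraw, Accommodate, Moderate): Incumbent can switch to Accommodate (0 → 8). Not NE.

Pure-strategy Nash equilibria: (Accommodate, Passive, Moderate) and (Withdraw, Accommodate, Aggressive)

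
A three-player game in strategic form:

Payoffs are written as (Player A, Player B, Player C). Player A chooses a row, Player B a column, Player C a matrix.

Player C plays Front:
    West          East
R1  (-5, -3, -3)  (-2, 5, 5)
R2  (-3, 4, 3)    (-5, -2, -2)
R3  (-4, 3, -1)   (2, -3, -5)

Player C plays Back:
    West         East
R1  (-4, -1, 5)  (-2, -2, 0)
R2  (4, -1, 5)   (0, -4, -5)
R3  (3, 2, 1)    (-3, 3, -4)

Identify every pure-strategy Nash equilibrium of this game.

(R2, West, Back)

(R1, West, Front): Player A can switch to R2 (-5 → -3). Not NE.
(R1, West, Back): Player A can switch to R2 (-4 → 4). Not NE.
(R1, East, Front): Player A can switch to R3 (-2 → 2). Not NE.
(R1, East, Back): Player A can switch to R2 (-2 → 0). Not NE.
(R2, West, Front): Player C can switch to Back (3 → 5). Not NE.
(R2, West, Back): Player A gets 4, best alternative 3; Player B gets -1, best alternative -4; Player C gets 5, best alternative 3. No profitable deviation — NE.
(R2, East, Front): Player A can switch to R1 (-5 → -2). Not NE.
(The remaining 5 profiles each have a profitable deviation by the same check.)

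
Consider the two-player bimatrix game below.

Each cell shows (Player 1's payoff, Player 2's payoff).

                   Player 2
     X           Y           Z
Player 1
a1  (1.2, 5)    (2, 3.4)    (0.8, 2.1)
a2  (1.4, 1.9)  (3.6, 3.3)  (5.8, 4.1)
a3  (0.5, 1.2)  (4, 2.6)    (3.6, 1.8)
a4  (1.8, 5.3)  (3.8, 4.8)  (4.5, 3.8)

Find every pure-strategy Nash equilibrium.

(a1, X): Player 1 can switch to a2 (1.2 → 1.4). Not NE.
(a1, Y): Player 1 can switch to a2 (2 → 3.6). Not NE.
(a1, Z): Player 1 can switch to a2 (0.8 → 5.8). Not NE.
(a2, X): Player 1 can switch to a4 (1.4 → 1.8). Not NE.
(a2, Y): Player 1 can switch to a3 (3.6 → 4). Not NE.
(a2, Z): Player 1 gets 5.8, best alternative 4.5; Player 2 gets 4.1, best alternative 3.3. No profitable deviation — NE.
(a3, X): Player 1 can switch to a1 (0.5 → 1.2). Not NE.
(a3, Y): Player 1 gets 4, best alternative 3.8; Player 2 gets 2.6, best alternative 1.8. No profitable deviation — NE.
(a3, Z): Player 1 can switch to a2 (3.6 → 5.8). Not NE.
(a4, X): Player 1 gets 1.8, best alternative 1.4; Player 2 gets 5.3, best alternative 4.8. No profitable deviation — NE.
(a4, Y): Player 1 can switch to a3 (3.8 → 4). Not NE.
(The remaining 1 profile has a profitable deviation by the same check.)

(a2, Z) and (a3, Y) and (a4, X)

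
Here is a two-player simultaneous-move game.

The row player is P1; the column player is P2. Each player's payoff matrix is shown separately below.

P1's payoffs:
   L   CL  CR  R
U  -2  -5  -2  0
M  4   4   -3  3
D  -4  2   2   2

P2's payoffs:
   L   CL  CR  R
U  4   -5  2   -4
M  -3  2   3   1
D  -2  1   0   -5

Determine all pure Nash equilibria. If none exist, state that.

P1 against L: payoffs -2, 4, -4 → best response M.
P1 against CL: payoffs -5, 4, 2 → best response M.
P1 against CR: payoffs -2, -3, 2 → best response D.
P1 against R: payoffs 0, 3, 2 → best response M.
P2 against U: payoffs 4, -5, 2, -4 → best response L.
P2 against M: payoffs -3, 2, 3, 1 → best response CR.
P2 against D: payoffs -2, 1, 0, -5 → best response CL.
No profile is a mutual best response for all players.

No pure-strategy Nash equilibrium.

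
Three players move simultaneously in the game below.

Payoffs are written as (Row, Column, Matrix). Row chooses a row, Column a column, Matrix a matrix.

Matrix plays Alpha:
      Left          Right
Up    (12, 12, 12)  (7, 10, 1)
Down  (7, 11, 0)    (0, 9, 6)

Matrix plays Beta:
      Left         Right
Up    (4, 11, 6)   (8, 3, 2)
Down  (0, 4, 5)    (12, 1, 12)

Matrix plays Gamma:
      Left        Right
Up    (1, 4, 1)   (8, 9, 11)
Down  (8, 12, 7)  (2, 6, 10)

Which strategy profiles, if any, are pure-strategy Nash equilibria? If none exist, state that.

Row against (Left, Alpha): payoffs 12, 7 → best response Up.
Row against (Left, Beta): payoffs 4, 0 → best response Up.
Row against (Left, Gamma): payoffs 1, 8 → best response Down.
Row against (Right, Alpha): payoffs 7, 0 → best response Up.
Row against (Right, Beta): payoffs 8, 12 → best response Down.
Row against (Right, Gamma): payoffs 8, 2 → best response Up.
Column against (Up, Alpha): payoffs 12, 10 → best response Left.
Column against (Up, Beta): payoffs 11, 3 → best response Left.
Column against (Up, Gamma): payoffs 4, 9 → best response Right.
Column against (Down, Alpha): payoffs 11, 9 → best response Left.
Column against (Down, Beta): payoffs 4, 1 → best response Left.
Column against (Down, Gamma): payoffs 12, 6 → best response Left.
Matrix against (Up, Left): payoffs 12, 6, 1 → best response Alpha.
Matrix against (Up, Right): payoffs 1, 2, 11 → best response Gamma.
Matrix against (Down, Left): payoffs 0, 5, 7 → best response Gamma.
Matrix against (Down, Right): payoffs 6, 12, 10 → best response Beta.
Mutual best responses: (Up, Left, Alpha); (Up, Right, Gamma); (Down, Left, Gamma).

The pure Nash equilibria are (Up, Left, Alpha) and (Up, Right, Gamma) and (Down, Left, Gamma).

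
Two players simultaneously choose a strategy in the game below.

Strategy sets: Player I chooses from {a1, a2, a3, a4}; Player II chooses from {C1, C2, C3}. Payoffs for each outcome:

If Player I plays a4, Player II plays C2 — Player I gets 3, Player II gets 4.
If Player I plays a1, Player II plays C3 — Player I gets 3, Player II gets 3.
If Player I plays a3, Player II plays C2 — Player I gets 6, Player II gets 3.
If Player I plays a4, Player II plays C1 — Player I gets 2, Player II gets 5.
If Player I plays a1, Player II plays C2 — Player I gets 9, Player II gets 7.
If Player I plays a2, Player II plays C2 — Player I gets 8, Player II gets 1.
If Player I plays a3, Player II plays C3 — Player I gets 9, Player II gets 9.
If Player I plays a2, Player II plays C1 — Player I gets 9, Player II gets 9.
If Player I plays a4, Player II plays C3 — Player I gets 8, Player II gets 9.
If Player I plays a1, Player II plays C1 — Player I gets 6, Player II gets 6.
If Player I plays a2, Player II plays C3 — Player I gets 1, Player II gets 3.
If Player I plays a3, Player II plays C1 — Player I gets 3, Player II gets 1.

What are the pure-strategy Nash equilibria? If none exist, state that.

Pure-strategy Nash equilibria: (a1, C2), (a2, C1), (a3, C3)

(a1, C1): Player I can switch to a2 (6 → 9). Not NE.
(a1, C2): Player I gets 9, best alternative 8; Player II gets 7, best alternative 6. No profitable deviation — NE.
(a1, C3): Player I can switch to a3 (3 → 9). Not NE.
(a2, C1): Player I gets 9, best alternative 6; Player II gets 9, best alternative 3. No profitable deviation — NE.
(a2, C2): Player I can switch to a1 (8 → 9). Not NE.
(a2, C3): Player I can switch to a1 (1 → 3). Not NE.
(a3, C1): Player I can switch to a1 (3 → 6). Not NE.
(a3, C2): Player I can switch to a1 (6 → 9). Not NE.
(a3, C3): Player I gets 9, best alternative 8; Player II gets 9, best alternative 3. No profitable deviation — NE.
(a4, C1): Player I can switch to a1 (2 → 6). Not NE.
(a4, C2): Player I can switch to a1 (3 → 9). Not NE.
(a4, C3): Player I can switch to a3 (8 → 9). Not NE.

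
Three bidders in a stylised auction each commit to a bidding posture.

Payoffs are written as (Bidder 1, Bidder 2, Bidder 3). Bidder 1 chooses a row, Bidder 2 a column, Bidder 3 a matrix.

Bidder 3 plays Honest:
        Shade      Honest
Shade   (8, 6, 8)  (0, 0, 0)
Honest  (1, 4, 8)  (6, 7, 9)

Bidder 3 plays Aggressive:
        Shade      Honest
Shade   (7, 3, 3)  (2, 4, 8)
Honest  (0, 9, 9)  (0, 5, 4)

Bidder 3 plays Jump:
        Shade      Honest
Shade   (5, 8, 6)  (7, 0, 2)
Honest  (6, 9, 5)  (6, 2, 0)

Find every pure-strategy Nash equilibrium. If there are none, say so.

Pure-strategy Nash equilibria: (Shade, Shade, Honest), (Shade, Honest, Aggressive), (Honest, Honest, Honest)

(Shade, Shade, Honest): Bidder 1 gets 8, best alternative 1; Bidder 2 gets 6, best alternative 0; Bidder 3 gets 8, best alternative 6. No profitable deviation — NE.
(Shade, Shade, Aggressive): Bidder 2 can switch to Honest (3 → 4). Not NE.
(Shade, Shade, Jump): Bidder 1 can switch to Honest (5 → 6). Not NE.
(Shade, Honest, Honest): Bidder 1 can switch to Honest (0 → 6). Not NE.
(Shade, Honest, Aggressive): Bidder 1 gets 2, best alternative 0; Bidder 2 gets 4, best alternative 3; Bidder 3 gets 8, best alternative 2. No profitable deviation — NE.
(Shade, Honest, Jump): Bidder 2 can switch to Shade (0 → 8). Not NE.
(Honest, Shade, Honest): Bidder 1 can switch to Shade (1 → 8). Not NE.
(Honest, Shade, Aggressive): Bidder 1 can switch to Shade (0 → 7). Not NE.
(Honest, Shade, Jump): Bidder 3 can switch to Honest (5 → 8). Not NE.
(Honest, Honest, Honest): Bidder 1 gets 6, best alternative 0; Bidder 2 gets 7, best alternative 4; Bidder 3 gets 9, best alternative 4. No profitable deviation — NE.
(Honest, Honest, Aggressive): Bidder 1 can switch to Shade (0 → 2). Not NE.
(Honest, Honest, Jump): Bidder 1 can switch to Shade (6 → 7). Not NE.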